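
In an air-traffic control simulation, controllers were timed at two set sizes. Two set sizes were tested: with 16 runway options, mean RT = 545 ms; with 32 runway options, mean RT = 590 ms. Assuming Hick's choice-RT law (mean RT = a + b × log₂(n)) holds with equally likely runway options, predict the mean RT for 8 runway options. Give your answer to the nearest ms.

With log₂ n on the abscissa the relation is linear; from the two conditions:
  b = (590 − 545) / (log₂ 32 − log₂ 16) = 45 / (5 − 4) = 45 ms/bit
  a = 545 − 45 × 4 = 365 ms
Then RT(8) = 365 + 45 × log₂ 8 = 365 + 45 × 3 ≈ 500.000 ms.

500 ms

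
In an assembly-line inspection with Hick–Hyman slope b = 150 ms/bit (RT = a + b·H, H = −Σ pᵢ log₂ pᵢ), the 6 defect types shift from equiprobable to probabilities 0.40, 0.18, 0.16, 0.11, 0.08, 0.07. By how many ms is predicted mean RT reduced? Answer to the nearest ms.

42 ms

The RT saving is b·ΔH. Equiprobable H₀ = log₂(6) = 2.5850 bits; with the given probabilities H = 2.3074 bits.
b·(H₀ − H) = 150 × (2.5850 − 2.3074) = 41.63 ms.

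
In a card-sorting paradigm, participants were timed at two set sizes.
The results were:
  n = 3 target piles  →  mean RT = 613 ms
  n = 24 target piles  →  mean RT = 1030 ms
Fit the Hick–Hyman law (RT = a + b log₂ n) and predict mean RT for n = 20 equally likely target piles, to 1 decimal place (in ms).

With log₂ n on the abscissa the relation is linear; from the two conditions:
  b = (1030 − 613) / (log₂ 24 − log₂ 3) = 417 / (4.5850 − 1.5850) = 139.000 ms/bit
  a = 613 − 139.000 × 1.5850 = 392.690 ms
Then RT(20) = 392.690 + 139.000 × log₂ 20 = 392.690 + 139.000 × 4.3219 ≈ 993.438 ms.

993.4 ms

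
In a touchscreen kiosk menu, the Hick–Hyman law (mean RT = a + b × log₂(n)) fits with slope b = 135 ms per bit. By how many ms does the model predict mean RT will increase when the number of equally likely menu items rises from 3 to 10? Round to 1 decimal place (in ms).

234.5 ms

Only the slope matters, since a is common to both: ΔRT = b·log₂(n₂/n₁).
log₂(10) − log₂(3) = 3.3219 − 1.5850 = 1.7370.
ΔRT = 135 × 1.7370 = 234.490 ms.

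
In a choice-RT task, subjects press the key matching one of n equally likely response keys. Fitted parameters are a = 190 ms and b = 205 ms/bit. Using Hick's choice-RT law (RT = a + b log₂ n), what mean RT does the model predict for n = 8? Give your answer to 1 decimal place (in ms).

805.0 ms

log₂(8) = 3 bits, so RT = 190 + 205 × 3 ≈ 805.000 ms.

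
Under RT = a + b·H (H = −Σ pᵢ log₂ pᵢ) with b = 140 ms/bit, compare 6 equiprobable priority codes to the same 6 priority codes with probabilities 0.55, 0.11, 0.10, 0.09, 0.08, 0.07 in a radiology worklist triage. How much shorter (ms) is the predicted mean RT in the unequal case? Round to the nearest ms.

Equiprobable entropy H₀ = log₂ 6 = 2.5850 bits.
Skewed entropy H = −Σ pᵢ log₂ pᵢ = 2.0296 bits.
ΔRT = b·(H₀ − H) = 140 × 0.5554 = 77.75 ms.

78 ms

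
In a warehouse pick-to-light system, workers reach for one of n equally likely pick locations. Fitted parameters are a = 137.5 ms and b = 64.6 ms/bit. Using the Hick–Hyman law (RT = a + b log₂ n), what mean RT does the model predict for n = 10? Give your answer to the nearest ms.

352 ms

log₂(10) = 3.3219 bits, so RT = 137.5 + 64.6 × 3.3219 ≈ 352.097 ms.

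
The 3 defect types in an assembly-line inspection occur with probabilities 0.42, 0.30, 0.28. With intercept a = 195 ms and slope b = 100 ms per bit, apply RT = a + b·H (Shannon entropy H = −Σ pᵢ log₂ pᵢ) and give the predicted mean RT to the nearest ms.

351 ms

H = 0.42·log₂(1/0.42) + 0.30·log₂(1/0.30) + 0.28·log₂(1/0.28) = 1.5610 bits.
RT = 195 + 100 × 1.5610 = 351.10 ms.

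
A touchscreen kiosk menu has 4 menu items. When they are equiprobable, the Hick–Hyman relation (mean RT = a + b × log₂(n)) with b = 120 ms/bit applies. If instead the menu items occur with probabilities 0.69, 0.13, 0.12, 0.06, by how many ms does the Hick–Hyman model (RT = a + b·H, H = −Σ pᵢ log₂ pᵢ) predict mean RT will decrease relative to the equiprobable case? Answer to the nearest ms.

The RT saving is b·ΔH. Equiprobable H₀ = log₂(4) = 2.0000 bits; with the given probabilities H = 1.3626 bits.
b·(H₀ − H) = 120 × (2.0000 − 1.3626) = 76.49 ms.

76 ms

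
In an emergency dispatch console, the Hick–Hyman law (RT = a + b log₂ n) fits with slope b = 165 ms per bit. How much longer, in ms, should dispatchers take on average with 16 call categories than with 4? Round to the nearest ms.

Only the slope matters, since a is common to both: ΔRT = b·log₂(n₂/n₁).
log₂(16) − log₂(4) = log₂(16/4) = log₂(4) = 2.
ΔRT = 165 × 2.0000 = 330.000 ms.

330 ms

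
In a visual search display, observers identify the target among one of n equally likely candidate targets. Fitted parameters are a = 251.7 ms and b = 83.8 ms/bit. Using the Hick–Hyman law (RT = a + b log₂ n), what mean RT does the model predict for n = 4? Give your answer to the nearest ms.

log₂(4) = 2 bits, so RT = 251.7 + 83.8 × 2 ≈ 419.300 ms.

419 ms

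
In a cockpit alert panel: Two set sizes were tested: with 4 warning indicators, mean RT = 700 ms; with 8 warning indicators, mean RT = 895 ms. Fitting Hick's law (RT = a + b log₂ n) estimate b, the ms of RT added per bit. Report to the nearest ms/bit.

195 ms/bit

Slope: b = (895 − 700) / (log₂ 8 − log₂ 4) = 195/1.0000 = 195 ms/bit.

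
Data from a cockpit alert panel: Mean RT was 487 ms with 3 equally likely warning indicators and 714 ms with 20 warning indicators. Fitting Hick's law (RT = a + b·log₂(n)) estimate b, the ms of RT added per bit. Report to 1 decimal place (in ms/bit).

Slope: b = (714 − 487) / (log₂ 20 − log₂ 3) = 227/2.7370 = 82.939 ms/bit.

82.9 ms/bit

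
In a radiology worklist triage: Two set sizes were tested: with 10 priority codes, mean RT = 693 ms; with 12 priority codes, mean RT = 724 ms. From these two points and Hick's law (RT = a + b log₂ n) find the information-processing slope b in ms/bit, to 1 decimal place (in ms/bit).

Slope: b = (724 − 693) / (log₂ 12 − log₂ 10) = 31/0.2630 = 117.855 ms/bit.

117.9 ms/bit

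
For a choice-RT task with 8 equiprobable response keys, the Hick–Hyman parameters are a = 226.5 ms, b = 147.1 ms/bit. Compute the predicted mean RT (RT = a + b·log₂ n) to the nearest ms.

log₂(8) = 3 bits, so RT = 226.5 + 147.1 × 3 ≈ 667.800 ms.

668 ms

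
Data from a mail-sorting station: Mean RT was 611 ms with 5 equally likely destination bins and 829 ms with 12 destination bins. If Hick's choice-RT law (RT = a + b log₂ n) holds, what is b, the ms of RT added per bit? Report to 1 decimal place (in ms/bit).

The slope on a log₂ axis is (829 − 611) / (3.5850 − 2.3219) = 172.600 ms/bit.

172.6 ms/bit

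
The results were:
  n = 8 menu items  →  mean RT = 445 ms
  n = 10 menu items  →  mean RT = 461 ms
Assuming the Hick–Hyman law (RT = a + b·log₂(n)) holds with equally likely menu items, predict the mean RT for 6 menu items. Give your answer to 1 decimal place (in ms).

424.4 ms

With log₂ n on the abscissa the relation is linear; from the two conditions:
  b = (461 − 445) / (log₂ 10 − log₂ 8) = 16 / (3.3219 − 3) = 49.701 ms/bit
  a = 445 − 49.701 × 3 = 295.898 ms
Then RT(6) = 295.898 + 49.701 × log₂ 6 = 295.898 + 49.701 × 2.5850 ≈ 424.372 ms.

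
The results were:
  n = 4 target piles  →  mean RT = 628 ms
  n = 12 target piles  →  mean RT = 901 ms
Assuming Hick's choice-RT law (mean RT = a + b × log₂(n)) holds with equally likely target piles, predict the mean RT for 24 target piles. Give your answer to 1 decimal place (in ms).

With log₂ n on the abscissa the relation is linear; from the two conditions:
  b = (901 − 628) / (log₂ 12 − log₂ 4) = 273 / (3.5850 − 2) = 172.244 ms/bit
  a = 628 − 172.244 × 2 = 283.512 ms
Then RT(24) = 283.512 + 172.244 × log₂ 24 = 283.512 + 172.244 × 4.5850 ≈ 1073.244 ms.

1073.2 ms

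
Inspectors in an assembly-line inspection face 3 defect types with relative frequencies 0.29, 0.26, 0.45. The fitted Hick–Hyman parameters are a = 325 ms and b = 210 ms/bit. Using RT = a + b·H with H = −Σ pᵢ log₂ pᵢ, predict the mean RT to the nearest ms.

H = 0.29·log₂(1/0.29) + 0.26·log₂(1/0.26) + 0.45·log₂(1/0.45) = 1.5416 bits.
RT = 325 + 210 × 1.5416 = 648.73 ms.

649 ms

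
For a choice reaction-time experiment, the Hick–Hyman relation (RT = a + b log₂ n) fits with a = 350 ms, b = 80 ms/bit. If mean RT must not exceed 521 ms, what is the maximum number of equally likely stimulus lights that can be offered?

4

Set 350 + 80·log₂ n ≤ 521 → log₂ n ≤ (521 − 350)/80 = 2.1375.
So n ≤ 2^2.1375 = 4.400; the largest integer n is 4.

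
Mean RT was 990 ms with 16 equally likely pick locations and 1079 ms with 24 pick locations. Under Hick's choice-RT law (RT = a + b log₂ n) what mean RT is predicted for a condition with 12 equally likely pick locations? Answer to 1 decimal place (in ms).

926.9 ms

Fit slope and intercept:
  b = (1079 − 990) / (log₂ 24 − log₂ 16) = 89 / (4.5850 − 4) = 152.147 ms/bit
  a = 990 − 152.147 × 4 = 381.414 ms
Then RT(12) = 381.414 + 152.147 × log₂ 12 = 381.414 + 152.147 × 3.5850 ≈ 926.853 ms.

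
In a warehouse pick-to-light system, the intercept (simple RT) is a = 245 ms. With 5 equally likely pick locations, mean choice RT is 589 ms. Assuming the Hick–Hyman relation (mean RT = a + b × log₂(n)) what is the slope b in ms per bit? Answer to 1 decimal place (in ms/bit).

148.2 ms/bit

5 alternatives carry log₂ 5 = 2.3219 bits; the choice cost is 589 − 245 = 344 ms, so b = 344/2.3219 = 148.153 ms/bit.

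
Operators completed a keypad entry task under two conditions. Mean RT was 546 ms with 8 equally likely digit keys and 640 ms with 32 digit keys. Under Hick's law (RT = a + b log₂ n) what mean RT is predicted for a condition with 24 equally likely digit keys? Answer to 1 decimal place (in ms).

Fit slope and intercept:
  b = (640 − 546) / (log₂ 32 − log₂ 8) = 94 / (5 − 3) = 47.000 ms/bit
  a = 546 − 47.000 × 3 = 405.000 ms
Then RT(24) = 405.000 + 47.000 × log₂ 24 = 405.000 + 47.000 × 4.5850 ≈ 620.493 ms.

620.5 ms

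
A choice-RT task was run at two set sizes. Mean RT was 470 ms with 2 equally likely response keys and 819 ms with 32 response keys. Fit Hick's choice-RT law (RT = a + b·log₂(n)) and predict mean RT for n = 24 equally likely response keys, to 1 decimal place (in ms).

Solve the two-equation system in a and b:
  b = (819 − 470) / (log₂ 32 − log₂ 2) = 349 / (5 − 1) = 87.250 ms/bit
  a = 470 − 87.250 × 1 = 382.750 ms
Then RT(24) = 382.750 + 87.250 × log₂ 24 = 382.750 + 87.250 × 4.5850 ≈ 782.788 ms.

782.8 ms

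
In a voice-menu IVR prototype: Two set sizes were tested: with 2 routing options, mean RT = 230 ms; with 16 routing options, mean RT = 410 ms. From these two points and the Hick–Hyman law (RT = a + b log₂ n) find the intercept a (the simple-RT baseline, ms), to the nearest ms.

170 ms

b = (RT₂ − RT₁)/(log₂ n₂ − log₂ n₁) = (410 − 230)/(4 − 1) = 60 ms/bit.
a = RT₁ − b·log₂ n₁ = 230 − 60 × 1 = 170.000 ms.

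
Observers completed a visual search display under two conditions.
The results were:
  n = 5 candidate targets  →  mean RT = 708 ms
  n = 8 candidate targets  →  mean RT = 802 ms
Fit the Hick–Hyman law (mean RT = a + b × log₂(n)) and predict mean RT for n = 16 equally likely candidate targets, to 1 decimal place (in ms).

With log₂ n on the abscissa the relation is linear; from the two conditions:
  b = (802 − 708) / (log₂ 8 − log₂ 5) = 94 / (3 − 2.3219) = 138.628 ms/bit
  a = 708 − 138.628 × 2.3219 = 386.115 ms
Then RT(16) = 386.115 + 138.628 × log₂ 16 = 386.115 + 138.628 × 4 ≈ 940.628 ms.

940.6 ms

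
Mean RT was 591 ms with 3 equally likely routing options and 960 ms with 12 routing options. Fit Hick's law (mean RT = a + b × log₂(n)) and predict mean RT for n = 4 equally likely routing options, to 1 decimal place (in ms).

With log₂ n on the abscissa the relation is linear; from the two conditions:
  b = (960 − 591) / (log₂ 12 − log₂ 3) = 369 / (3.5850 − 1.5850) = 184.500 ms/bit
  a = 591 − 184.500 × 1.5850 = 298.574 ms
Then RT(4) = 298.574 + 184.500 × log₂ 4 = 298.574 + 184.500 × 2 ≈ 667.574 ms.

667.6 ms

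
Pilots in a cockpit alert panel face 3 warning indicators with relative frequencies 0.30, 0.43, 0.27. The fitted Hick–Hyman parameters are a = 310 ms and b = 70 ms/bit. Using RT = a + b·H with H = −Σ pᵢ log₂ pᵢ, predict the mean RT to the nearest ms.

419 ms

H = 0.30·log₂(1/0.30) + 0.43·log₂(1/0.43) + 0.27·log₂(1/0.27) = 1.5547 bits.
RT = 310 + 70 × 1.5547 = 418.83 ms.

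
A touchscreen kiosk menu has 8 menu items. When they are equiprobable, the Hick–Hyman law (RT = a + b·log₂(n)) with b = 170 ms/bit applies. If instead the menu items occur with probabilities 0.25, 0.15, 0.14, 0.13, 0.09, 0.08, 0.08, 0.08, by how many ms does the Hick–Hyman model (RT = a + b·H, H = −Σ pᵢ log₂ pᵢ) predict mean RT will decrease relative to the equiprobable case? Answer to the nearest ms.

Equiprobable entropy H₀ = log₂ 8 = 3.0000 bits.
Skewed entropy H = −Σ pᵢ log₂ pᵢ = 2.8775 bits.
ΔRT = b·(H₀ − H) = 170 × 0.1225 = 20.83 ms.

21 ms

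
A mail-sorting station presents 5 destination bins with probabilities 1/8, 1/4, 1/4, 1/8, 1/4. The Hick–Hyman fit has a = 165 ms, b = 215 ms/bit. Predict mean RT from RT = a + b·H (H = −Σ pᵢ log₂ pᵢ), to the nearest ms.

649 ms

Each term −pᵢ log₂ pᵢ: 0.125·3 + 0.25·2 + 0.25·2 + 0.125·3 + 0.25·2; summed, H = 2.250 bits.
Mean RT = a + bH = 165 + 215·2.250 = 648.75 ms.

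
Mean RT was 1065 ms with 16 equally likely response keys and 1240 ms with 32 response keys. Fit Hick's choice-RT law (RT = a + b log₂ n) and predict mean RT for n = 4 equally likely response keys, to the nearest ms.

715 ms

Fit slope and intercept:
  b = (1240 − 1065) / (log₂ 32 − log₂ 16) = 175 / (5 − 4) = 175 ms/bit
  a = 1065 − 175 × 4 = 365 ms
Then RT(4) = 365 + 175 × log₂ 4 = 365 + 175 × 2 ≈ 715.000 ms.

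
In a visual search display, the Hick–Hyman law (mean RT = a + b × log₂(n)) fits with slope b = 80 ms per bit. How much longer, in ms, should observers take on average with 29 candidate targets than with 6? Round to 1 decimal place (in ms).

181.8 ms

Only the slope matters, since a is common to both: ΔRT = b·log₂(n₂/n₁).
log₂(29) − log₂(6) = 4.8580 − 2.5850 = 2.2730.
ΔRT = 80 × 2.2730 = 181.841 ms.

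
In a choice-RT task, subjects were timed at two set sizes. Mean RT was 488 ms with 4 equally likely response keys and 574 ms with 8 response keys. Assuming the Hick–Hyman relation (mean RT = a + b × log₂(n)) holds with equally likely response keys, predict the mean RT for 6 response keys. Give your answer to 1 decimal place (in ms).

538.3 ms

Fit slope and intercept:
  b = (574 − 488) / (log₂ 8 − log₂ 4) = 86 / (3 − 2) = 86.000 ms/bit
  a = 488 − 86.000 × 2 = 316.000 ms
Then RT(6) = 316.000 + 86.000 × log₂ 6 = 316.000 + 86.000 × 2.5850 ≈ 538.307 ms.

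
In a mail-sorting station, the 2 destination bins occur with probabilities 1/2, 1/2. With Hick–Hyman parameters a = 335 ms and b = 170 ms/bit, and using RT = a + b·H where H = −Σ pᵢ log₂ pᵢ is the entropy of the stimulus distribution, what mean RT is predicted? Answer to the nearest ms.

H = −Σ pᵢ log₂ pᵢ = 0.5·1 + 0.5·1 = 1.000 bits.
RT = 335 + 170 × 1.000 = 505.00 ms.

505 ms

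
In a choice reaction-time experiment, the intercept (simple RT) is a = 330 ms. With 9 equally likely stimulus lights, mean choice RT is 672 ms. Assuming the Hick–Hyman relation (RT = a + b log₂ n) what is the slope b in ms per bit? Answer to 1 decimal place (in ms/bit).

107.9 ms/bit

log₂(9) = 3.1699 bits.
b = (RT − a)/log₂ n = (672 − 330) / 3.1699 = 107.889 ms/bit.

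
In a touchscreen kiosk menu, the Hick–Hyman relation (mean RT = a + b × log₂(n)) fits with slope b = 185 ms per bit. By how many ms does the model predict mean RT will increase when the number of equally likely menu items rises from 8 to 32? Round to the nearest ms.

The intercept a cancels: ΔRT = b·(log₂ n₂ − log₂ n₁) = b·log₂(n₂/n₁).
log₂(32) − log₂(8) = log₂(32/8) = log₂(4) = 2.
ΔRT = 185 × 2.0000 = 370.000 ms.

370 ms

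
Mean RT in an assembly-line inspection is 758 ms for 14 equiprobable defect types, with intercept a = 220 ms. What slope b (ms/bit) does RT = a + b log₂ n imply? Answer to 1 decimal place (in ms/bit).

141.3 ms/bit

log₂(14) = 3.8074 bits.
b = (RT − a)/log₂ n = (758 − 220) / 3.8074 = 141.305 ms/bit.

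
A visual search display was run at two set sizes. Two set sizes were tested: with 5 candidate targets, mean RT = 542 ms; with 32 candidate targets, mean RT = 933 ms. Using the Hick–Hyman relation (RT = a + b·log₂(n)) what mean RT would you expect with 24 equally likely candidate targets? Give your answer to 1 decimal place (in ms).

RT is linear in log₂ n, so two points fix the line:
  b = (933 − 542) / (log₂ 32 − log₂ 5) = 391 / (5 − 2.3219) = 146.001 ms/bit
  a = 542 − 146.001 × 2.3219 = 202.997 ms
Then RT(24) = 202.997 + 146.001 × log₂ 24 = 202.997 + 146.001 × 4.5850 ≈ 872.404 ms.

872.4 ms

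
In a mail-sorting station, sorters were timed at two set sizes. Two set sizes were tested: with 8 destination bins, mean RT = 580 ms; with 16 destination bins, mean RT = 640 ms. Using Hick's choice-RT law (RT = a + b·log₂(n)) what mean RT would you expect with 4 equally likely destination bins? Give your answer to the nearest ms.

Solve the two-equation system in a and b:
  b = (640 − 580) / (log₂ 16 − log₂ 8) = 60 / (4 − 3) = 60 ms/bit
  a = 580 − 60 × 3 = 400 ms
Then RT(4) = 400 + 60 × log₂ 4 = 400 + 60 × 2 ≈ 520.000 ms.

520 ms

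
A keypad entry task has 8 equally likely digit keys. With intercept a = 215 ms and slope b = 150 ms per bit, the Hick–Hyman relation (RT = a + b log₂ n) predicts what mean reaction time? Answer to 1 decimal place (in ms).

665.0 ms

log₂(8) = 3 bits, so RT = 215 + 150 × 3 ≈ 665.000 ms.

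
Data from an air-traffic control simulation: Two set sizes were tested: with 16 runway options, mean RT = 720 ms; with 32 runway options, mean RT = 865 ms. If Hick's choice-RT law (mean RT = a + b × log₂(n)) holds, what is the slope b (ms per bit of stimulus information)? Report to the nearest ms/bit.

145 ms/bit

b = (RT₂ − RT₁)/(log₂ n₂ − log₂ n₁) = (865 − 720)/(5 − 4) = 145 ms/bit.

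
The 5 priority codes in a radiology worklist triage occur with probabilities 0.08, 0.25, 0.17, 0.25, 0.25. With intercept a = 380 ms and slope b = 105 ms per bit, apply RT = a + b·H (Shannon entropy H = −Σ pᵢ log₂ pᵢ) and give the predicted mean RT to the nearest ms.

Entropy contributions −pᵢ log₂ pᵢ: 0.2915, 0.5000, 0.4346, 0.5000, 0.5000; sum H = 2.2261 bits.
RT = a + bH = 380 + 105·2.2261 = 613.74 ms.

614 ms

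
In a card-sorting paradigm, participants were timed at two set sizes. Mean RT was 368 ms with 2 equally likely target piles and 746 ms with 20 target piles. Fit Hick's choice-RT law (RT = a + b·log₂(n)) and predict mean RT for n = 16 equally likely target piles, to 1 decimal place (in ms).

Solve the two-equation system in a and b:
  b = (746 − 368) / (log₂ 20 − log₂ 2) = 378 / (4.3219 − 1) = 113.789 ms/bit
  a = 368 − 113.789 × 1 = 254.211 ms
Then RT(16) = 254.211 + 113.789 × log₂ 16 = 254.211 + 113.789 × 4 ≈ 709.368 ms.

709.4 ms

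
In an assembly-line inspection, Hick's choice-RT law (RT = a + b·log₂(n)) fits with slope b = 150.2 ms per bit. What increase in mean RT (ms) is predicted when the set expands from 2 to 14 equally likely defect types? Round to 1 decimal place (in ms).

Only the slope matters, since a is common to both: ΔRT = b·log₂(n₂/n₁).
log₂(14) − log₂(2) = 3.8074 − 1 = 2.8074.
ΔRT = 150.2 × 2.8074 = 421.665 ms.

421.7 ms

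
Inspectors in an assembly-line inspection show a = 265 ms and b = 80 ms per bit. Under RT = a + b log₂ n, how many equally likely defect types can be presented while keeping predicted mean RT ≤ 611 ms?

80·log₂ n ≤ 611 − 265 = 346, giving log₂ n ≤ 4.3250 and n ≤ 20.043. The largest whole number is 20.

20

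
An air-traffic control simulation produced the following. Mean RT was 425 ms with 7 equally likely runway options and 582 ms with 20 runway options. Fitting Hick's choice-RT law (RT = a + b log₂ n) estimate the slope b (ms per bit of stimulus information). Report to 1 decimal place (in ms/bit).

103.7 ms/bit

Slope: b = (582 − 425) / (log₂ 20 − log₂ 7) = 157/1.5146 = 103.660 ms/bit.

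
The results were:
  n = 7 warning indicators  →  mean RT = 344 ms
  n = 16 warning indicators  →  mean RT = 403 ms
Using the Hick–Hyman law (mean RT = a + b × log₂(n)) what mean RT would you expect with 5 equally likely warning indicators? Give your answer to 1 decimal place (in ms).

Solve the two-equation system in a and b:
  b = (403 − 344) / (log₂ 16 − log₂ 7) = 59 / (4 − 2.8074) = 49.470 ms/bit
  a = 344 − 49.470 × 2.8074 = 205.121 ms
Then RT(5) = 205.121 + 49.470 × log₂ 5 = 205.121 + 49.470 × 2.3219 ≈ 319.986 ms.

320.0 ms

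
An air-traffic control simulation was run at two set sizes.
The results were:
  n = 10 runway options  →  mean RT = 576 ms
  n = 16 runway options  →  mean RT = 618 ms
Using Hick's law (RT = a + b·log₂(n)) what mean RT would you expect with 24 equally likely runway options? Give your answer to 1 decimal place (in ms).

RT is linear in log₂ n, so two points fix the line:
  b = (618 − 576) / (log₂ 16 − log₂ 10) = 42 / (4 − 3.3219) = 61.940 ms/bit
  a = 576 − 61.940 × 3.3219 = 370.239 ms
Then RT(24) = 370.239 + 61.940 × log₂ 24 = 370.239 + 61.940 × 4.5850 ≈ 654.233 ms.

654.2 ms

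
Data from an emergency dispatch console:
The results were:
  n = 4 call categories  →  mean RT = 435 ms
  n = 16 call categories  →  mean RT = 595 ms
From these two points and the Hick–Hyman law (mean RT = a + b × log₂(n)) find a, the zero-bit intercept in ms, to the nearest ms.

The slope on a log₂ axis is (595 − 435) / (4 − 2) = 80 ms/bit.
a = RT₁ − b·log₂ n₁ = 435 − 80 × 2 = 275.000 ms.

275 ms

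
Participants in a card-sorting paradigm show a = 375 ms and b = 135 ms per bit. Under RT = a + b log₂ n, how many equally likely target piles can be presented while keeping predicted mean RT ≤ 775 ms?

Information budget: (775 − 375)/135 = 2.9630 bits, so n ≤ 2^2.9630 = 7.797 → at most 7.

7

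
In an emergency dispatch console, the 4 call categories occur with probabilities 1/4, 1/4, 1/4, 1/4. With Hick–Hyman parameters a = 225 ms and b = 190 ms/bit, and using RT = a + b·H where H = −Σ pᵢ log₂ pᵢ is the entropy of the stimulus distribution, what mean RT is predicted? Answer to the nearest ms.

Each term −pᵢ log₂ pᵢ: 0.25·2 + 0.25·2 + 0.25·2 + 0.25·2; summed, H = 2.000 bits.
Mean RT = a + bH = 225 + 190·2.000 = 605.00 ms.

605 ms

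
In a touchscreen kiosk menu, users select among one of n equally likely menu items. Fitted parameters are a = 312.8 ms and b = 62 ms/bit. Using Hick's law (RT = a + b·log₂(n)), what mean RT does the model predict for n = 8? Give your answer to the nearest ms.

log₂(8) = 3 bits, so RT = 312.8 + 62 × 3 ≈ 498.800 ms.

499 ms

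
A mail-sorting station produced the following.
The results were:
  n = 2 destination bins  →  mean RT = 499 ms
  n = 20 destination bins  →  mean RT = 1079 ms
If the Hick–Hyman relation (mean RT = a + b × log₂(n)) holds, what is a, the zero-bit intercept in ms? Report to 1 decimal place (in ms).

Slope: b = (1079 − 499) / (log₂ 20 − log₂ 2) = 580/3.3219 = 174.597 ms/bit.
Intercept: a = 499 − 174.597·log₂(2) = 324.403 ms.

324.4 ms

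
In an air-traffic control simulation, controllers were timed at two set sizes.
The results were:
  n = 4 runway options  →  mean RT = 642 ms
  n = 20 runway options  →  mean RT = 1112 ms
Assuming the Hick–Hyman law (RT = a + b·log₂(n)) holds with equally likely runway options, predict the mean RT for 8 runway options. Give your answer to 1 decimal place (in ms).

844.4 ms

RT is linear in log₂ n, so two points fix the line:
  b = (1112 − 642) / (log₂ 20 − log₂ 4) = 470 / (4.3219 − 2) = 202.418 ms/bit
  a = 642 − 202.418 × 2 = 237.164 ms
Then RT(8) = 237.164 + 202.418 × log₂ 8 = 237.164 + 202.418 × 3 ≈ 844.418 ms.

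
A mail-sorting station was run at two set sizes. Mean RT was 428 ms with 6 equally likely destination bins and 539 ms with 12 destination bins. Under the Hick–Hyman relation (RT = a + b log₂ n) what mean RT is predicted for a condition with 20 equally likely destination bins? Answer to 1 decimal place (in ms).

Solve the two-equation system in a and b:
  b = (539 − 428) / (log₂ 12 − log₂ 6) = 111 / (3.5850 − 2.5850) = 111.000 ms/bit
  a = 428 − 111.000 × 2.5850 = 141.069 ms
Then RT(20) = 141.069 + 111.000 × log₂ 20 = 141.069 + 111.000 × 4.3219 ≈ 620.803 ms.

620.8 ms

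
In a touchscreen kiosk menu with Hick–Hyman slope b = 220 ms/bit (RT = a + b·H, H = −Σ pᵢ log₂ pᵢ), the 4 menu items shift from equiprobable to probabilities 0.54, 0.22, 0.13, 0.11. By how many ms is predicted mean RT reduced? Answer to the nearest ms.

Equiprobable entropy H₀ = log₂ 4 = 2.0000 bits.
Skewed entropy H = −Σ pᵢ log₂ pᵢ = 1.6935 bits.
ΔRT = b·(H₀ − H) = 220 × 0.3065 = 67.42 ms.

67 ms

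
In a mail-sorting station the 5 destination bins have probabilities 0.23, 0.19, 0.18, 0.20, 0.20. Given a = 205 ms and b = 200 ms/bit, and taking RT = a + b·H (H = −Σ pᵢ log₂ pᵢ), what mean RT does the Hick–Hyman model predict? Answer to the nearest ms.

668 ms

H = 0.23·log₂(1/0.23) + 0.19·log₂(1/0.19) + 0.18·log₂(1/0.18) + 0.20·log₂(1/0.20) + 0.20·log₂(1/0.20) = 2.3170 bits.
RT = 205 + 200 × 2.3170 = 668.39 ms.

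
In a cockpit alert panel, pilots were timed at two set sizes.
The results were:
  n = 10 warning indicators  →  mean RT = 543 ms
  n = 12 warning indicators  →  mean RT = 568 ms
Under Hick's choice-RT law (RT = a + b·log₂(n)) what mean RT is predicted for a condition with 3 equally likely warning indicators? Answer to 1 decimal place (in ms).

377.9 ms

RT is linear in log₂ n, so two points fix the line:
  b = (568 − 543) / (log₂ 12 − log₂ 10) = 25 / (3.5850 − 3.3219) = 95.045 ms/bit
  a = 543 − 95.045 × 3.3219 = 227.269 ms
Then RT(3) = 227.269 + 95.045 × log₂ 3 = 227.269 + 95.045 × 1.5850 ≈ 377.911 ms.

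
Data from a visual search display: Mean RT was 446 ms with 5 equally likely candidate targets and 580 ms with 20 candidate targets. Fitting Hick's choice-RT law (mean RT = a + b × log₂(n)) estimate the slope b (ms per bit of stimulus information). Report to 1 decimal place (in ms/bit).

67.0 ms/bit

The slope on a log₂ axis is (580 − 446) / (4.3219 − 2.3219) = 67.000 ms/bit.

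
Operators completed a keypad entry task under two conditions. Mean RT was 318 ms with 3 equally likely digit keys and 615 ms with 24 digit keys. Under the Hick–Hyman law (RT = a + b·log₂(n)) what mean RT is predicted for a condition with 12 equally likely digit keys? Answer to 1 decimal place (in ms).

RT is linear in log₂ n, so two points fix the line:
  b = (615 − 318) / (log₂ 24 − log₂ 3) = 297 / (4.5850 − 1.5850) = 99.000 ms/bit
  a = 318 − 99.000 × 1.5850 = 161.089 ms
Then RT(12) = 161.089 + 99.000 × log₂ 12 = 161.089 + 99.000 × 3.5850 ≈ 516.000 ms.

516.0 ms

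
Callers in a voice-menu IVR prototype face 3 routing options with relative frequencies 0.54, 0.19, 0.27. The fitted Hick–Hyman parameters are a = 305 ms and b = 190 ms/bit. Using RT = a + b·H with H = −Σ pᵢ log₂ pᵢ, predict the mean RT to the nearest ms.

580 ms

Entropy contributions −pᵢ log₂ pᵢ: 0.4800, 0.4552, 0.5100; sum H = 1.4453 bits.
RT = a + bH = 305 + 190·1.4453 = 579.61 ms.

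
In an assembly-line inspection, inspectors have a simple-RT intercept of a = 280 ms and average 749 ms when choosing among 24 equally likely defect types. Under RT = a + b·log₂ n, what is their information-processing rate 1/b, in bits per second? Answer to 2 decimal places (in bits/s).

Choice component = 749 − 280 = 469 ms over log₂(24) = 4.5850 bits.
b = 469 / 4.5850 = 102.291 ms/bit, so 1/b = 9.776 bits/s.

9.78 bits/s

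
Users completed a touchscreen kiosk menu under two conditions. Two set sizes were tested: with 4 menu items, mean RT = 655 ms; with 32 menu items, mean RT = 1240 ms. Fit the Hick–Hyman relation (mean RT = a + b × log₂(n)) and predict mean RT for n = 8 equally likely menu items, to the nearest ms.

850 ms

RT is linear in log₂ n, so two points fix the line:
  b = (1240 − 655) / (log₂ 32 − log₂ 4) = 585 / (5 − 2) = 195 ms/bit
  a = 655 − 195 × 2 = 265 ms
Then RT(8) = 265 + 195 × log₂ 8 = 265 + 195 × 3 ≈ 850.000 ms.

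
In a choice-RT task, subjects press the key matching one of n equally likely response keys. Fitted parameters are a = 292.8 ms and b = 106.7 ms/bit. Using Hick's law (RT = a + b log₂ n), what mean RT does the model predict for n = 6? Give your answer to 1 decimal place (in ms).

log₂(6) = 2.5850 bits, so RT = 292.8 + 106.7 × 2.5850 ≈ 568.615 ms.

568.6 ms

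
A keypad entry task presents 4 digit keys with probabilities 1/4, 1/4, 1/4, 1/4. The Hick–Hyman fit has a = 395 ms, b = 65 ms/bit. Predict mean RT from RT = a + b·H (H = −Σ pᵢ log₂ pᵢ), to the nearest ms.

525 ms

H = −Σ pᵢ log₂ pᵢ = 0.25·2 + 0.25·2 + 0.25·2 + 0.25·2 = 2.000 bits.
RT = 395 + 65 × 2.000 = 525.00 ms.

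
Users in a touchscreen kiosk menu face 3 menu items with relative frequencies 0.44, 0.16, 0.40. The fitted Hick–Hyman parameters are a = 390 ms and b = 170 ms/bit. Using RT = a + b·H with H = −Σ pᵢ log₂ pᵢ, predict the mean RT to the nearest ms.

640 ms

H = 0.44·log₂(1/0.44) + 0.16·log₂(1/0.16) + 0.40·log₂(1/0.40) = 1.4729 bits.
RT = 390 + 170 × 1.4729 = 640.40 ms.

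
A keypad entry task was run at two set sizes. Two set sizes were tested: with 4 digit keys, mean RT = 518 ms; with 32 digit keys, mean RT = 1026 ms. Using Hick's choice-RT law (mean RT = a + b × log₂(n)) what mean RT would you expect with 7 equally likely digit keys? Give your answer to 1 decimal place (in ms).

654.7 ms

With log₂ n on the abscissa the relation is linear; from the two conditions:
  b = (1026 − 518) / (log₂ 32 − log₂ 4) = 508 / (5 − 2) = 169.333 ms/bit
  a = 518 − 169.333 × 2 = 179.333 ms
Then RT(7) = 179.333 + 169.333 × log₂ 7 = 179.333 + 169.333 × 2.8074 ≈ 654.712 ms.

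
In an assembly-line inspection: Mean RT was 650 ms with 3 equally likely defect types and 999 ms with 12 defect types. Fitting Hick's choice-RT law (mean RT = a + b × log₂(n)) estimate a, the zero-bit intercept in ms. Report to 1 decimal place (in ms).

b = (RT₂ − RT₁)/(log₂ n₂ − log₂ n₁) = (999 − 650)/(3.5850 − 1.5850) = 174.500 ms/bit.
Intercept: a = 650 − 174.500·log₂(3) = 373.424 ms.

373.4 ms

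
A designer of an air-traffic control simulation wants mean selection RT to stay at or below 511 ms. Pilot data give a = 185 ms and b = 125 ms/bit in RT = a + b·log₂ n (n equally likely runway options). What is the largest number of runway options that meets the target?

Information budget: (511 − 185)/125 = 2.6080 bits, so n ≤ 2^2.6080 = 6.097 → at most 6.

6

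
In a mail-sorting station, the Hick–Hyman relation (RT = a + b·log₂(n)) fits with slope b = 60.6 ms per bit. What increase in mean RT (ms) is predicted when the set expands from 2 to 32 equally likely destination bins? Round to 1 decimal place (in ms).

242.4 ms

Only the slope matters, since a is common to both: ΔRT = b·log₂(n₂/n₁).
log₂(32) − log₂(2) = log₂(32/2) = log₂(16) = 4.
ΔRT = 60.6 × 4.0000 = 242.400 ms.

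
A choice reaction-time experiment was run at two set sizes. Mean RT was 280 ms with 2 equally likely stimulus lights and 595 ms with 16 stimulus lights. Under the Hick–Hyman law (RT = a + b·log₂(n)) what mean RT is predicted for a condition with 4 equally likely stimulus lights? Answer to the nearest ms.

385 ms

With log₂ n on the abscissa the relation is linear; from the two conditions:
  b = (595 − 280) / (log₂ 16 − log₂ 2) = 315 / (4 − 1) = 105 ms/bit
  a = 280 − 105 × 1 = 175 ms
Then RT(4) = 175 + 105 × log₂ 4 = 175 + 105 × 2 ≈ 385.000 ms.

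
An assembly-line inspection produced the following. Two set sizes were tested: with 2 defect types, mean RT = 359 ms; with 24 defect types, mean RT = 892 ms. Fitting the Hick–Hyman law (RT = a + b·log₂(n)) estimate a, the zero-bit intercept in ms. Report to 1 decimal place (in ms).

210.3 ms

Slope: b = (892 − 359) / (log₂ 24 − log₂ 2) = 533/3.5850 = 148.677 ms/bit.
a = RT₁ − b·log₂ n₁ = 359 − 148.677 × 1 = 210.323 ms.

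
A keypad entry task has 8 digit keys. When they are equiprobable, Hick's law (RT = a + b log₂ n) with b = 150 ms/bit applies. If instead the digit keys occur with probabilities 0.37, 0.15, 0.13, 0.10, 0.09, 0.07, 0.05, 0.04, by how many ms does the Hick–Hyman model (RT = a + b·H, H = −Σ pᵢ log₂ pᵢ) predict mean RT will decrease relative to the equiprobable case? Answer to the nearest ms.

54 ms

Equiprobable entropy H₀ = log₂ 8 = 3.0000 bits.
Skewed entropy H = −Σ pᵢ log₂ pᵢ = 2.6392 bits.
ΔRT = b·(H₀ − H) = 150 × 0.3608 = 54.12 ms.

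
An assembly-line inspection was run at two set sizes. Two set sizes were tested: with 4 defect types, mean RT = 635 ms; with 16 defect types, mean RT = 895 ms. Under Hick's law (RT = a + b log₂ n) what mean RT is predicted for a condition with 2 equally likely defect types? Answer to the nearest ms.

With log₂ n on the abscissa the relation is linear; from the two conditions:
  b = (895 − 635) / (log₂ 16 − log₂ 4) = 260 / (4 − 2) = 130 ms/bit
  a = 635 − 130 × 2 = 375 ms
Then RT(2) = 375 + 130 × log₂ 2 = 375 + 130 × 1 ≈ 505.000 ms.

505 ms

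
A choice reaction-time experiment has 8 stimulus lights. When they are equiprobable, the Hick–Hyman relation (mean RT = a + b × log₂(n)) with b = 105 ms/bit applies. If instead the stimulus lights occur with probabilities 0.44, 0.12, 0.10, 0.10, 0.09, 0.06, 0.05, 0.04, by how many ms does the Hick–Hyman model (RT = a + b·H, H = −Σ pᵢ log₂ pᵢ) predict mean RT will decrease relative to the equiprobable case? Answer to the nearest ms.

Equiprobable entropy H₀ = log₂ 8 = 3.0000 bits.
Skewed entropy H = −Σ pᵢ log₂ pᵢ = 2.5106 bits.
ΔRT = b·(H₀ − H) = 105 × 0.4894 = 51.38 ms.

51 ms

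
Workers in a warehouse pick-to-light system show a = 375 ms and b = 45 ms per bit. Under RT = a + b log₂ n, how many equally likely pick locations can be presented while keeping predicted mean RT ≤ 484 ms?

5

45·log₂ n ≤ 484 − 375 = 109, giving log₂ n ≤ 2.4222 and n ≤ 5.360. The largest whole number is 5.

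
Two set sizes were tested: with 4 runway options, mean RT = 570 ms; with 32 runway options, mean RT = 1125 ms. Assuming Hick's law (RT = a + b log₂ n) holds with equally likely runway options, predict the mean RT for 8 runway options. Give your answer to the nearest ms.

755 ms

With log₂ n on the abscissa the relation is linear; from the two conditions:
  b = (1125 − 570) / (log₂ 32 − log₂ 4) = 555 / (5 − 2) = 185 ms/bit
  a = 570 − 185 × 2 = 200 ms
Then RT(8) = 200 + 185 × log₂ 8 = 200 + 185 × 3 ≈ 755.000 ms.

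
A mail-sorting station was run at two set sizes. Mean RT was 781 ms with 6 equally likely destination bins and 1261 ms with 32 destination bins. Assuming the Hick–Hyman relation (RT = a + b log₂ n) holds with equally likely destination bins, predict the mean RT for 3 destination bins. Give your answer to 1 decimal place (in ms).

With log₂ n on the abscissa the relation is linear; from the two conditions:
  b = (1261 − 781) / (log₂ 32 − log₂ 6) = 480 / (5 − 2.5850) = 198.755 ms/bit
  a = 781 − 198.755 × 2.5850 = 267.227 ms
Then RT(3) = 267.227 + 198.755 × log₂ 3 = 267.227 + 198.755 × 1.5850 ≈ 582.245 ms.

582.2 ms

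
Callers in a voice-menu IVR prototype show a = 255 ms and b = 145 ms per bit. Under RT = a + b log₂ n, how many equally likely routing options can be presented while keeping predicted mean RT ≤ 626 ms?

5

Set 255 + 145·log₂ n ≤ 626 → log₂ n ≤ (626 − 255)/145 = 2.5586.
So n ≤ 2^2.5586 = 5.891; the largest integer n is 5.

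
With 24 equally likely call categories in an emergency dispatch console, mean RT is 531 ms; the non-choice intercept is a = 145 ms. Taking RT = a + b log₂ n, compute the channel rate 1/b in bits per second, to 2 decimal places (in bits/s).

11.88 bits/s

Choice component = 531 − 145 = 386 ms over log₂(24) = 4.5850 bits.
b = 386 / 4.5850 = 84.188 ms/bit, so 1/b = 11.878 bits/s.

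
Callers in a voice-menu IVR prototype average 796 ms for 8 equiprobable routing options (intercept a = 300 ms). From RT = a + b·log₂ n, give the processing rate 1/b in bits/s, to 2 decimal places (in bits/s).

6.05 bits/s

b = (796 − 300)/log₂ 8 = 496/3 = 165.333 ms per bit = 0.16533 s/bit; the reciprocal is 6.048 bits/s.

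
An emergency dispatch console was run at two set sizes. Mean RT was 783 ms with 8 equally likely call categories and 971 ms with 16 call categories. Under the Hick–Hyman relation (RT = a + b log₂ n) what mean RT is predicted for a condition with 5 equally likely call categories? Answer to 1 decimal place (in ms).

655.5 ms

RT is linear in log₂ n, so two points fix the line:
  b = (971 − 783) / (log₂ 16 − log₂ 8) = 188 / (4 − 3) = 188.000 ms/bit
  a = 783 − 188.000 × 3 = 219.000 ms
Then RT(5) = 219.000 + 188.000 × log₂ 5 = 219.000 + 188.000 × 2.3219 ≈ 655.522 ms.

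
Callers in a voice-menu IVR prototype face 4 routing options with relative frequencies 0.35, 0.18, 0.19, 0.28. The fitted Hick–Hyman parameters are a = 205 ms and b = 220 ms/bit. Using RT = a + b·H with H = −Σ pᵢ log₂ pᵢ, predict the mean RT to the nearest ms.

H = 0.35·log₂(1/0.35) + 0.18·log₂(1/0.18) + 0.19·log₂(1/0.19) + 0.28·log₂(1/0.28) = 1.9449 bits.
RT = 205 + 220 × 1.9449 = 632.87 ms.

633 ms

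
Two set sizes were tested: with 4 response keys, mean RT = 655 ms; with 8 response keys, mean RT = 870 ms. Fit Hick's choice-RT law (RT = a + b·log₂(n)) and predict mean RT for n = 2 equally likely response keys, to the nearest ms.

440 ms

Solve the two-equation system in a and b:
  b = (870 − 655) / (log₂ 8 − log₂ 4) = 215 / (3 − 2) = 215 ms/bit
  a = 655 − 215 × 2 = 225 ms
Then RT(2) = 225 + 215 × log₂ 2 = 225 + 215 × 1 ≈ 440.000 ms.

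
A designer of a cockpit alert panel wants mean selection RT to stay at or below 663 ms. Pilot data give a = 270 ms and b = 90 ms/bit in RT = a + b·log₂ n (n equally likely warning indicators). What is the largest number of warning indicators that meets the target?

20

Set 270 + 90·log₂ n ≤ 663 → log₂ n ≤ (663 − 270)/90 = 4.3667.
So n ≤ 2^4.3667 = 20.630; the largest integer n is 20.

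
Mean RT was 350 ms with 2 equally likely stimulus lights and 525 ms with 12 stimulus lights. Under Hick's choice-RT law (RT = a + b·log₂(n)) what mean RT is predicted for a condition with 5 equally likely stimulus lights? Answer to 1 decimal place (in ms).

Fit slope and intercept:
  b = (525 − 350) / (log₂ 12 − log₂ 2) = 175 / (3.5850 − 1) = 67.699 ms/bit
  a = 350 − 67.699 × 1 = 282.301 ms
Then RT(5) = 282.301 + 67.699 × log₂ 5 = 282.301 + 67.699 × 2.3219 ≈ 439.494 ms.

439.5 ms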